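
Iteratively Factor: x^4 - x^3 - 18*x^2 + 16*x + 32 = (x - 4)*(x^3 + 3*x^2 - 6*x - 8) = (x - 4)*(x + 1)*(x^2 + 2*x - 8) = (x - 4)*(x + 1)*(x + 4)*(x - 2)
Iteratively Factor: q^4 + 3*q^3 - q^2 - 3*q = (q + 3)*(q^3 - q) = (q + 1)*(q + 3)*(q^2 - q) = (q - 1)*(q + 1)*(q + 3)*(q)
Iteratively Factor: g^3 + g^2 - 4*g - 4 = (g + 2)*(g^2 - g - 2) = (g - 2)*(g + 2)*(g + 1)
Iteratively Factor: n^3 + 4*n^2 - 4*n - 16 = (n + 4)*(n^2 - 4) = (n - 2)*(n + 4)*(n + 2)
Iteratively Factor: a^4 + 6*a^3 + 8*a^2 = (a)*(a^3 + 6*a^2 + 8*a) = a*(a + 2)*(a^2 + 4*a) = a*(a + 2)*(a + 4)*(a)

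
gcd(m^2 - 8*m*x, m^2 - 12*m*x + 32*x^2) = -m + 8*x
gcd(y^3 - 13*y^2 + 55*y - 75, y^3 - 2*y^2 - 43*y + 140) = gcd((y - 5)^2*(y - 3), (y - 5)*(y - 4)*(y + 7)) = y - 5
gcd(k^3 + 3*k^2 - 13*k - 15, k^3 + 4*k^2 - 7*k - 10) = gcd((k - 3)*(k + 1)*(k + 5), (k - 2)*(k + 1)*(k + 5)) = k^2 + 6*k + 5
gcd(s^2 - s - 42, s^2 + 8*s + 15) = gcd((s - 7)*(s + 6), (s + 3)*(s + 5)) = 1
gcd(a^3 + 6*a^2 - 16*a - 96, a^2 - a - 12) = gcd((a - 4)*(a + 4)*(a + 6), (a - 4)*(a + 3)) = a - 4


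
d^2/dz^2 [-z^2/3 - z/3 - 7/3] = -2/3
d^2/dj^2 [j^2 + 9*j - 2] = 2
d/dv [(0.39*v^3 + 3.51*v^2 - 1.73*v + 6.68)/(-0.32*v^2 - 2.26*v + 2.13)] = (-0.1248*v^4 - 1.7628*v^3 - 5.9941*v^2 + 19.2278*v + 11.4119)/(0.1024*v^4 + 1.4464*v^3 + 3.7444*v^2 - 9.6276*v + 4.5369)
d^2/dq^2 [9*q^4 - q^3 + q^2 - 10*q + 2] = 108*q^2 - 6*q + 2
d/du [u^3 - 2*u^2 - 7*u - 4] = 3*u^2 - 4*u - 7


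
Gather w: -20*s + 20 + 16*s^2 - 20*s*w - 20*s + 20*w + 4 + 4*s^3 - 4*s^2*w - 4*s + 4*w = 4*s^3 + 16*s^2 - 44*s + w*(-4*s^2 - 20*s + 24) + 24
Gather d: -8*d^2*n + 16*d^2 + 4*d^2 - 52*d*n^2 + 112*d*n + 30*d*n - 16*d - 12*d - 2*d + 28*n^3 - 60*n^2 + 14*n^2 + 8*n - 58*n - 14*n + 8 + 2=d^2*(20 - 8*n) + d*(-52*n^2 + 142*n - 30) + 28*n^3 - 46*n^2 - 64*n + 10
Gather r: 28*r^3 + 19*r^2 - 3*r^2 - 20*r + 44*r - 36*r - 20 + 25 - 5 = 28*r^3 + 16*r^2 - 12*r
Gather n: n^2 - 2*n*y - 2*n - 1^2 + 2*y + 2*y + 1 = n^2 + n*(-2*y - 2) + 4*y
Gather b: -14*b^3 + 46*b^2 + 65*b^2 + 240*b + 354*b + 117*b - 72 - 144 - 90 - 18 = -14*b^3 + 111*b^2 + 711*b - 324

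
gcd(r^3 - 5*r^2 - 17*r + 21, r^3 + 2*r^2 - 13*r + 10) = r - 1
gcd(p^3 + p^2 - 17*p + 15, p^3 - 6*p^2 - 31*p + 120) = p^2 + 2*p - 15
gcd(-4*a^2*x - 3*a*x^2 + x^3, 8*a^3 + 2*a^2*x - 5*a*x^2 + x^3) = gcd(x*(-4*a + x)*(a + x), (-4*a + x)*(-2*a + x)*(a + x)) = -4*a^2 - 3*a*x + x^2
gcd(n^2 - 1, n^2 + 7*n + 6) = n + 1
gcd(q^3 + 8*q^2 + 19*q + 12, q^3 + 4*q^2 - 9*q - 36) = q^2 + 7*q + 12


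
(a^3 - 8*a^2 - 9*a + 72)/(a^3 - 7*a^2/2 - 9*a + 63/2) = 2*(a - 8)/(2*a - 7)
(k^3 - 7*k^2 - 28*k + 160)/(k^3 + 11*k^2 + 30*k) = (k^2 - 12*k + 32)/(k*(k + 6))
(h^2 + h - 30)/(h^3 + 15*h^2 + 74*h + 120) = (h - 5)/(h^2 + 9*h + 20)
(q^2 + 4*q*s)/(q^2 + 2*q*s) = (q + 4*s)/(q + 2*s)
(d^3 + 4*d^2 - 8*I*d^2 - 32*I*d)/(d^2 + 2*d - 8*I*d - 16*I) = d*(d + 4)/(d + 2)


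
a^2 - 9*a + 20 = (a - 5)*(a - 4)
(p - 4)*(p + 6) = p^2 + 2*p - 24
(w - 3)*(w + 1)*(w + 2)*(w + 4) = w^4 + 4*w^3 - 7*w^2 - 34*w - 24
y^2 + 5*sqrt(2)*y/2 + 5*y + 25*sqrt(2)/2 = (y + 5)*(y + 5*sqrt(2)/2)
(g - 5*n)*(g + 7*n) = g^2 + 2*g*n - 35*n^2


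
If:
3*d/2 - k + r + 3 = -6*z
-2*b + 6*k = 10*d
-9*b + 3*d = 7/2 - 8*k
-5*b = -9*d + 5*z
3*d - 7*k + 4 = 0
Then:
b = 35/93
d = 67/186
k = 45/62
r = -2757/620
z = 253/930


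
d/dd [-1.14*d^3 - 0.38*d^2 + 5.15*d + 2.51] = -3.42*d^2 - 0.76*d + 5.15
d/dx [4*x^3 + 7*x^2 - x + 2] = 12*x^2 + 14*x - 1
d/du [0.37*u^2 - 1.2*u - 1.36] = 0.74*u - 1.2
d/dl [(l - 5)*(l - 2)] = 2*l - 7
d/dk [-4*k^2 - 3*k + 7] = -8*k - 3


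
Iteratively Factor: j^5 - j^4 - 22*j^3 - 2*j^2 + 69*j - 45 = (j - 5)*(j^4 + 4*j^3 - 2*j^2 - 12*j + 9) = (j - 5)*(j - 1)*(j^3 + 5*j^2 + 3*j - 9) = (j - 5)*(j - 1)*(j + 3)*(j^2 + 2*j - 3) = (j - 5)*(j - 1)^2*(j + 3)*(j + 3)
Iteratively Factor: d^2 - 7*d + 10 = (d - 5)*(d - 2)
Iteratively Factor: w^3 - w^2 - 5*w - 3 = (w - 3)*(w^2 + 2*w + 1) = (w - 3)*(w + 1)*(w + 1)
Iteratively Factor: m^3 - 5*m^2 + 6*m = (m)*(m^2 - 5*m + 6) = m*(m - 3)*(m - 2)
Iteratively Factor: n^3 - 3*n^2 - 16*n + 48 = (n - 3)*(n^2 - 16) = (n - 4)*(n - 3)*(n + 4)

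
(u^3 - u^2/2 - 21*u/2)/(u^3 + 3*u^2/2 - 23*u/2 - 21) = u/(u + 2)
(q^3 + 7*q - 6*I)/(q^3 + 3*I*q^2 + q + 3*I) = (q - 2*I)/(q + I)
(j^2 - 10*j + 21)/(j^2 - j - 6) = (j - 7)/(j + 2)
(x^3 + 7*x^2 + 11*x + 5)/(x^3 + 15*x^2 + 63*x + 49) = (x^2 + 6*x + 5)/(x^2 + 14*x + 49)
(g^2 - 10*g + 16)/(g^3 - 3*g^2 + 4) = (g - 8)/(g^2 - g - 2)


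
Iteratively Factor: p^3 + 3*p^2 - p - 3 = (p + 3)*(p^2 - 1) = (p + 1)*(p + 3)*(p - 1)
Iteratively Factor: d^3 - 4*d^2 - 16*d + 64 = (d - 4)*(d^2 - 16) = (d - 4)*(d + 4)*(d - 4)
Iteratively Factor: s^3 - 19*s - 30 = (s - 5)*(s^2 + 5*s + 6) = (s - 5)*(s + 2)*(s + 3)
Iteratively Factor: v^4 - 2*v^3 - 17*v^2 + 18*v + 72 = (v - 3)*(v^3 + v^2 - 14*v - 24) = (v - 3)*(v + 3)*(v^2 - 2*v - 8) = (v - 3)*(v + 2)*(v + 3)*(v - 4)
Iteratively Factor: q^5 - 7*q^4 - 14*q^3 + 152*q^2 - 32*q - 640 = (q + 4)*(q^4 - 11*q^3 + 30*q^2 + 32*q - 160) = (q - 5)*(q + 4)*(q^3 - 6*q^2 + 32) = (q - 5)*(q + 2)*(q + 4)*(q^2 - 8*q + 16) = (q - 5)*(q - 4)*(q + 2)*(q + 4)*(q - 4)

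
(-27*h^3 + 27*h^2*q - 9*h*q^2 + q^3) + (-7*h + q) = -27*h^3 + 27*h^2*q - 9*h*q^2 - 7*h + q^3 + q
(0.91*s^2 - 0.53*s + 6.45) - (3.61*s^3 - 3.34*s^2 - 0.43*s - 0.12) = -3.61*s^3 + 4.25*s^2 - 0.1*s + 6.57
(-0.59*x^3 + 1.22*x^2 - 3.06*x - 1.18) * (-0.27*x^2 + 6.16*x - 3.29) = 0.1593*x^5 - 3.9638*x^4 + 10.2825*x^3 - 22.5448*x^2 + 2.7986*x + 3.8822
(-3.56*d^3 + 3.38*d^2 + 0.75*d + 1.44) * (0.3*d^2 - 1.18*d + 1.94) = -1.068*d^5 + 5.2148*d^4 - 10.6698*d^3 + 6.1042*d^2 - 0.2442*d + 2.7936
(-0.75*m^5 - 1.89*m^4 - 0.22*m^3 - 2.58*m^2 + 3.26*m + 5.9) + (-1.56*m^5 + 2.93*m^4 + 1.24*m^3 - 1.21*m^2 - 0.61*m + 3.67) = -2.31*m^5 + 1.04*m^4 + 1.02*m^3 - 3.79*m^2 + 2.65*m + 9.57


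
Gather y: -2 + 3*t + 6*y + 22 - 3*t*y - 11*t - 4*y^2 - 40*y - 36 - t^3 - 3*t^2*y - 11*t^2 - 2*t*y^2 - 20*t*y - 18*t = -t^3 - 11*t^2 - 26*t + y^2*(-2*t - 4) + y*(-3*t^2 - 23*t - 34) - 16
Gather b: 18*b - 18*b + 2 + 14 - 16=0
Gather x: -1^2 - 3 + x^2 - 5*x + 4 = x^2 - 5*x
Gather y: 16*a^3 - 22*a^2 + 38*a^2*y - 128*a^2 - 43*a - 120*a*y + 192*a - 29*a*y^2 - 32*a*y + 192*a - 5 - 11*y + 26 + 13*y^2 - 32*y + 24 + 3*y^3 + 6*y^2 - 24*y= 16*a^3 - 150*a^2 + 341*a + 3*y^3 + y^2*(19 - 29*a) + y*(38*a^2 - 152*a - 67) + 45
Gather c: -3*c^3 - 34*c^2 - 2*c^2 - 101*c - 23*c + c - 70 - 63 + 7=-3*c^3 - 36*c^2 - 123*c - 126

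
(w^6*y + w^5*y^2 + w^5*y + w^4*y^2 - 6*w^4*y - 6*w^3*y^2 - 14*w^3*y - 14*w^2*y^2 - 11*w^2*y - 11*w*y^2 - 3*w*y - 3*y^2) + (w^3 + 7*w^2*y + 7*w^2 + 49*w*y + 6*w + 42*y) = w^6*y + w^5*y^2 + w^5*y + w^4*y^2 - 6*w^4*y - 6*w^3*y^2 - 14*w^3*y + w^3 - 14*w^2*y^2 - 4*w^2*y + 7*w^2 - 11*w*y^2 + 46*w*y + 6*w - 3*y^2 + 42*y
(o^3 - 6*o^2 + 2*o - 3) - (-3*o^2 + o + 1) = o^3 - 3*o^2 + o - 4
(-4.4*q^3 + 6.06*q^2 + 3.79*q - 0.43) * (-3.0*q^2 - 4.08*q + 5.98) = 13.2*q^5 - 0.227999999999998*q^4 - 62.4068*q^3 + 22.0656*q^2 + 24.4186*q - 2.5714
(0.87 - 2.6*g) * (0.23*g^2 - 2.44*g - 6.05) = -0.598*g^3 + 6.5441*g^2 + 13.6072*g - 5.2635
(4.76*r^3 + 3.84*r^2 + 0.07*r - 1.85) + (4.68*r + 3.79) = 4.76*r^3 + 3.84*r^2 + 4.75*r + 1.94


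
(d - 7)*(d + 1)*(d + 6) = d^3 - 43*d - 42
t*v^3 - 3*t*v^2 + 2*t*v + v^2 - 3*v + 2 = (v - 2)*(v - 1)*(t*v + 1)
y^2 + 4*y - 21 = (y - 3)*(y + 7)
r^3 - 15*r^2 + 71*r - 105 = (r - 7)*(r - 5)*(r - 3)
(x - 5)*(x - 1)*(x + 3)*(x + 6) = x^4 + 3*x^3 - 31*x^2 - 63*x + 90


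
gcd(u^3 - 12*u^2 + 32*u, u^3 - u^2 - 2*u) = u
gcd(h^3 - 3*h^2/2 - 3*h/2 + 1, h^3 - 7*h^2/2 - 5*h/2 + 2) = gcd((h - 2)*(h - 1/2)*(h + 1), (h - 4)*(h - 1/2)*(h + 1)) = h^2 + h/2 - 1/2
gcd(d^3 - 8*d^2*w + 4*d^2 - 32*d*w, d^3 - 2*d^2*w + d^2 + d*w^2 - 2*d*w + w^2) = 1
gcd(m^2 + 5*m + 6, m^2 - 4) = m + 2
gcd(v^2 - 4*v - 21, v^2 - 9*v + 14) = v - 7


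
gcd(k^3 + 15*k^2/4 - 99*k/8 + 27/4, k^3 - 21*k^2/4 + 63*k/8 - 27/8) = k^2 - 9*k/4 + 9/8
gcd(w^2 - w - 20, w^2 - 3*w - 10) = w - 5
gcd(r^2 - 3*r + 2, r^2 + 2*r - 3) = r - 1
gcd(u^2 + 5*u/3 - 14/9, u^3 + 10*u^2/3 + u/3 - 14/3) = u + 7/3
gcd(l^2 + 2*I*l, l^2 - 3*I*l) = l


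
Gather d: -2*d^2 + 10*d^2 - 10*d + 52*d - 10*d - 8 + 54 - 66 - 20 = 8*d^2 + 32*d - 40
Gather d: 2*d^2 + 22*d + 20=2*d^2 + 22*d + 20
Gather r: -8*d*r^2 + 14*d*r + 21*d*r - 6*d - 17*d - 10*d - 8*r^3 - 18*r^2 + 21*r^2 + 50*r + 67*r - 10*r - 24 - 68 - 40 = -33*d - 8*r^3 + r^2*(3 - 8*d) + r*(35*d + 107) - 132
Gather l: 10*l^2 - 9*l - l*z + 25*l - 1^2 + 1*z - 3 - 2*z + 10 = 10*l^2 + l*(16 - z) - z + 6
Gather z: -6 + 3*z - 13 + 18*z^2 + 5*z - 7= 18*z^2 + 8*z - 26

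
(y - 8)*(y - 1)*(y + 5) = y^3 - 4*y^2 - 37*y + 40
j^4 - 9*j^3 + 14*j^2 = j^2*(j - 7)*(j - 2)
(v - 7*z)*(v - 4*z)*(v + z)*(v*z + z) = v^4*z - 10*v^3*z^2 + v^3*z + 17*v^2*z^3 - 10*v^2*z^2 + 28*v*z^4 + 17*v*z^3 + 28*z^4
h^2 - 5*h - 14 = (h - 7)*(h + 2)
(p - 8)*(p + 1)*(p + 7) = p^3 - 57*p - 56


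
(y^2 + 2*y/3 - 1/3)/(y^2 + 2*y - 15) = (3*y^2 + 2*y - 1)/(3*(y^2 + 2*y - 15))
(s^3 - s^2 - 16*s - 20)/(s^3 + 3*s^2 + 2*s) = (s^2 - 3*s - 10)/(s*(s + 1))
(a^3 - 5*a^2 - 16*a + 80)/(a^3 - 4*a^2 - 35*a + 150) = (a^2 - 16)/(a^2 + a - 30)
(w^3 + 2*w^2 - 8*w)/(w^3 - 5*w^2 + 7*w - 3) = w*(w^2 + 2*w - 8)/(w^3 - 5*w^2 + 7*w - 3)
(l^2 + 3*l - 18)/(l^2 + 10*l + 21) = (l^2 + 3*l - 18)/(l^2 + 10*l + 21)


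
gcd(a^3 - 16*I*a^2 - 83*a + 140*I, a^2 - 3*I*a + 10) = a - 5*I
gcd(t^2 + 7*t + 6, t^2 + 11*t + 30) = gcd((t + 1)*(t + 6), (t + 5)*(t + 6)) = t + 6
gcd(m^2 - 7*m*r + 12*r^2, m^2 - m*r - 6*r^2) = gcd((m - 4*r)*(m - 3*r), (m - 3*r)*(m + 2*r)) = -m + 3*r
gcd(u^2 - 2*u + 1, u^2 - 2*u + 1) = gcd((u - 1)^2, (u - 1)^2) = u^2 - 2*u + 1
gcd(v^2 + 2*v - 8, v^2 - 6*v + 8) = v - 2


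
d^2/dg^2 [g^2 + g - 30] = 2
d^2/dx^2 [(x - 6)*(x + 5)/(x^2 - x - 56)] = 156*(x^2 - x + 19)/(x^6 - 3*x^5 - 165*x^4 + 335*x^3 + 9240*x^2 - 9408*x - 175616)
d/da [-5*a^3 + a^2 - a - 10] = -15*a^2 + 2*a - 1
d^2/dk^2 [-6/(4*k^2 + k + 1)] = 12*(16*k^2 + 4*k - (8*k + 1)^2 + 4)/(4*k^2 + k + 1)^3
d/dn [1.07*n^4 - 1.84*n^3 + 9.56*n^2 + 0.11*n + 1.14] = 4.28*n^3 - 5.52*n^2 + 19.12*n + 0.11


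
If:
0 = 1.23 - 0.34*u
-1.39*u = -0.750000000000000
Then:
No Solution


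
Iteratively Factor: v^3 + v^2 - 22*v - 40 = (v + 2)*(v^2 - v - 20) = (v - 5)*(v + 2)*(v + 4)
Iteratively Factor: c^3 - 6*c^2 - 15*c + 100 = (c - 5)*(c^2 - c - 20) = (c - 5)*(c + 4)*(c - 5)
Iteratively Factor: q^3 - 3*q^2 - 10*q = (q + 2)*(q^2 - 5*q) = (q - 5)*(q + 2)*(q)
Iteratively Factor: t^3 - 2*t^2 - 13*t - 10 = (t + 2)*(t^2 - 4*t - 5) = (t - 5)*(t + 2)*(t + 1)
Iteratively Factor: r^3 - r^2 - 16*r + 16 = (r - 4)*(r^2 + 3*r - 4) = (r - 4)*(r - 1)*(r + 4)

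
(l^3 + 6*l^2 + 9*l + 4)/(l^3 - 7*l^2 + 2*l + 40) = (l^3 + 6*l^2 + 9*l + 4)/(l^3 - 7*l^2 + 2*l + 40)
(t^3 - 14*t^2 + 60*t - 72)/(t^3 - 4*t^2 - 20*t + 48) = (t - 6)/(t + 4)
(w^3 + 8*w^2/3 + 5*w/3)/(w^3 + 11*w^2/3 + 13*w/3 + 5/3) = w/(w + 1)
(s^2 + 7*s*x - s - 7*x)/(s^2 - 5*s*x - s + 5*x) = (-s - 7*x)/(-s + 5*x)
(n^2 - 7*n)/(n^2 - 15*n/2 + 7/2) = 2*n/(2*n - 1)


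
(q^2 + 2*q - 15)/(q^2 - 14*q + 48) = (q^2 + 2*q - 15)/(q^2 - 14*q + 48)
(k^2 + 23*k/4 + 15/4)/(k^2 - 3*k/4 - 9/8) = 2*(k + 5)/(2*k - 3)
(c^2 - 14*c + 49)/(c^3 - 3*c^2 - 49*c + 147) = (c - 7)/(c^2 + 4*c - 21)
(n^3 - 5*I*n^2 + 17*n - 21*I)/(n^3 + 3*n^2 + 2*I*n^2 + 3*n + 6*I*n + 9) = (n - 7*I)/(n + 3)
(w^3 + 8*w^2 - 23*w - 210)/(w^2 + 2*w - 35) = w + 6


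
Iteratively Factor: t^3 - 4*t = (t)*(t^2 - 4) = t*(t + 2)*(t - 2)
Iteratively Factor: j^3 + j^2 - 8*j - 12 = (j + 2)*(j^2 - j - 6) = (j - 3)*(j + 2)*(j + 2)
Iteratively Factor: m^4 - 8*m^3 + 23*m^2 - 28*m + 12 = (m - 3)*(m^3 - 5*m^2 + 8*m - 4) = (m - 3)*(m - 2)*(m^2 - 3*m + 2) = (m - 3)*(m - 2)*(m - 1)*(m - 2)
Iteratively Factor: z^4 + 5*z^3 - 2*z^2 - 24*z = (z + 3)*(z^3 + 2*z^2 - 8*z) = z*(z + 3)*(z^2 + 2*z - 8) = z*(z + 3)*(z + 4)*(z - 2)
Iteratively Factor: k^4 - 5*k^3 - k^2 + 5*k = (k - 5)*(k^3 - k) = (k - 5)*(k + 1)*(k^2 - k) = (k - 5)*(k - 1)*(k + 1)*(k)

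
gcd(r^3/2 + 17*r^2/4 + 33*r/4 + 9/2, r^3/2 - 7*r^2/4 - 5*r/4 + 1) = r + 1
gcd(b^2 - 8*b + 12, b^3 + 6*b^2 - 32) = b - 2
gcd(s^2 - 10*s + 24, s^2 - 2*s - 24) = s - 6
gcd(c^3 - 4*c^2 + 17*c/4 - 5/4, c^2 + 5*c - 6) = c - 1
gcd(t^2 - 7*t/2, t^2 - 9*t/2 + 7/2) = t - 7/2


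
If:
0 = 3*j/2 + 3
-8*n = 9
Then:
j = -2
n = -9/8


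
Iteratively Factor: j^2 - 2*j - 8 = (j - 4)*(j + 2)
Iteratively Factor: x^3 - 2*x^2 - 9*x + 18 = (x - 2)*(x^2 - 9) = (x - 2)*(x + 3)*(x - 3)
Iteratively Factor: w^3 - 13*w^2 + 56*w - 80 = (w - 4)*(w^2 - 9*w + 20) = (w - 5)*(w - 4)*(w - 4)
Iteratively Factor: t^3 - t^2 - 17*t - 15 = (t + 3)*(t^2 - 4*t - 5) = (t - 5)*(t + 3)*(t + 1)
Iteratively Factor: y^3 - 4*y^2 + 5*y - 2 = (y - 1)*(y^2 - 3*y + 2) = (y - 2)*(y - 1)*(y - 1)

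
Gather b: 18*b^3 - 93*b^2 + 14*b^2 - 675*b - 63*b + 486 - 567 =18*b^3 - 79*b^2 - 738*b - 81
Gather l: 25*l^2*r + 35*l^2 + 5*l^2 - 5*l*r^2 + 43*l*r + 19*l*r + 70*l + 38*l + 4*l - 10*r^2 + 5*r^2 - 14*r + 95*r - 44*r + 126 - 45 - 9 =l^2*(25*r + 40) + l*(-5*r^2 + 62*r + 112) - 5*r^2 + 37*r + 72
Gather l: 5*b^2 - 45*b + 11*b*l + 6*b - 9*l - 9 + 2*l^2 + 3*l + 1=5*b^2 - 39*b + 2*l^2 + l*(11*b - 6) - 8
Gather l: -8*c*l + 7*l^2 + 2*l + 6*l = 7*l^2 + l*(8 - 8*c)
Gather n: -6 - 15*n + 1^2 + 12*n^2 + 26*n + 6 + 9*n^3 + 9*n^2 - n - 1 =9*n^3 + 21*n^2 + 10*n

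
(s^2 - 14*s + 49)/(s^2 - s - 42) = (s - 7)/(s + 6)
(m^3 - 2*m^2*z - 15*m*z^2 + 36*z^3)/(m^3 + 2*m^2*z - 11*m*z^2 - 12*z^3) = (m - 3*z)/(m + z)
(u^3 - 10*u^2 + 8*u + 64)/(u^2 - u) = (u^3 - 10*u^2 + 8*u + 64)/(u*(u - 1))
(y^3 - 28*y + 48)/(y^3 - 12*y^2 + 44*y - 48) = (y + 6)/(y - 6)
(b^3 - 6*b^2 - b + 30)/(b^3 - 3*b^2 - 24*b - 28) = (b^2 - 8*b + 15)/(b^2 - 5*b - 14)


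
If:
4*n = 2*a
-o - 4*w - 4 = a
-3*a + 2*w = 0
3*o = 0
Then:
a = -4/7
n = -2/7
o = 0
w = -6/7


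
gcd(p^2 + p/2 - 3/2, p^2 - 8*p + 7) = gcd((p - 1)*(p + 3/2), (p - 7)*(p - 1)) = p - 1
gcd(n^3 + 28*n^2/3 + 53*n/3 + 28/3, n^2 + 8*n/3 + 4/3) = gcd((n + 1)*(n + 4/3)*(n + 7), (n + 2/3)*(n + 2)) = 1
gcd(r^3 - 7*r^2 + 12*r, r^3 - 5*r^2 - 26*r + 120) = r - 4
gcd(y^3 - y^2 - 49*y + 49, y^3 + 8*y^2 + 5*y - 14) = y^2 + 6*y - 7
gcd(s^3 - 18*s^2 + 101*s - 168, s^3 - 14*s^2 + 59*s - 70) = s - 7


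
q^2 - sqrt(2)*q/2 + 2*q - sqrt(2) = (q + 2)*(q - sqrt(2)/2)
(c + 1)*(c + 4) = c^2 + 5*c + 4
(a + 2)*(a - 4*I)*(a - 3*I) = a^3 + 2*a^2 - 7*I*a^2 - 12*a - 14*I*a - 24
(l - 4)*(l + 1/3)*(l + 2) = l^3 - 5*l^2/3 - 26*l/3 - 8/3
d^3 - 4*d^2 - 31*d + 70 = (d - 7)*(d - 2)*(d + 5)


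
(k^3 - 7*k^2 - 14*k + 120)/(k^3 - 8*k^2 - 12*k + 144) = (k - 5)/(k - 6)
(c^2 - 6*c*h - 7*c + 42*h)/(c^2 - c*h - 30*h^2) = (c - 7)/(c + 5*h)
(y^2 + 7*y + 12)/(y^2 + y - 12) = (y + 3)/(y - 3)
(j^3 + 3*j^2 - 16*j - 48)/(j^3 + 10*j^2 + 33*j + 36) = (j - 4)/(j + 3)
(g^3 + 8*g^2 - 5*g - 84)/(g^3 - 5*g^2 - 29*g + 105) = (g^2 + 11*g + 28)/(g^2 - 2*g - 35)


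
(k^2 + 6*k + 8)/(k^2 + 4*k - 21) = (k^2 + 6*k + 8)/(k^2 + 4*k - 21)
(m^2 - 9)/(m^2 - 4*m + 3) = (m + 3)/(m - 1)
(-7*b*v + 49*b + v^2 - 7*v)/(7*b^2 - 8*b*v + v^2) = (v - 7)/(-b + v)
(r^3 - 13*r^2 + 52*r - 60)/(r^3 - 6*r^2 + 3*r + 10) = (r - 6)/(r + 1)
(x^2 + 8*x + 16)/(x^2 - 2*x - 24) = (x + 4)/(x - 6)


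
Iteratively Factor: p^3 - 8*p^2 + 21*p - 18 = (p - 2)*(p^2 - 6*p + 9) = (p - 3)*(p - 2)*(p - 3)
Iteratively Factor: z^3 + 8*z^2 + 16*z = (z)*(z^2 + 8*z + 16) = z*(z + 4)*(z + 4)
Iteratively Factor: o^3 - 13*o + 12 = (o - 3)*(o^2 + 3*o - 4) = (o - 3)*(o - 1)*(o + 4)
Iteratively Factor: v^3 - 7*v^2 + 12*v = (v - 4)*(v^2 - 3*v) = v*(v - 4)*(v - 3)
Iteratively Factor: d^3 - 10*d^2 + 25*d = (d - 5)*(d^2 - 5*d) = (d - 5)^2*(d)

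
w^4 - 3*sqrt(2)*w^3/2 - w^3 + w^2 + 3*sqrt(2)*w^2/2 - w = w*(w - 1)*(w - sqrt(2))*(w - sqrt(2)/2)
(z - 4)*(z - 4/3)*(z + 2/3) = z^3 - 14*z^2/3 + 16*z/9 + 32/9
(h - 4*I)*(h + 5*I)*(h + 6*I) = h^3 + 7*I*h^2 + 14*h + 120*I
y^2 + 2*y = y*(y + 2)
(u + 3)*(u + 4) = u^2 + 7*u + 12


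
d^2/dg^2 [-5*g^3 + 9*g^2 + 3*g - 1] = 18 - 30*g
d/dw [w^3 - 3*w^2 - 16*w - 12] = 3*w^2 - 6*w - 16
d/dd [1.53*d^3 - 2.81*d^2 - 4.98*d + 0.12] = 4.59*d^2 - 5.62*d - 4.98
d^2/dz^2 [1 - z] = 0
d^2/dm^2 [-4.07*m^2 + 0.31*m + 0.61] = -8.14000000000000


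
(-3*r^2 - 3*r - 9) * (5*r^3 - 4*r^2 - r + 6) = -15*r^5 - 3*r^4 - 30*r^3 + 21*r^2 - 9*r - 54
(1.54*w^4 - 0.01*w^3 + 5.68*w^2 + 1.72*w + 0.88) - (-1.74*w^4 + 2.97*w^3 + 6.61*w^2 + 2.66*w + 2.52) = 3.28*w^4 - 2.98*w^3 - 0.930000000000001*w^2 - 0.94*w - 1.64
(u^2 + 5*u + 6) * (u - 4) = u^3 + u^2 - 14*u - 24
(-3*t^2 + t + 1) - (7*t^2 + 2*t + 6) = -10*t^2 - t - 5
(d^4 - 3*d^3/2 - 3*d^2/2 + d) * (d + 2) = d^5 + d^4/2 - 9*d^3/2 - 2*d^2 + 2*d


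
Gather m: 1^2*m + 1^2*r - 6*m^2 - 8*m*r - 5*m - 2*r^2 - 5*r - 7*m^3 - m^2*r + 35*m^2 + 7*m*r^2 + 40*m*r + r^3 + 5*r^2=-7*m^3 + m^2*(29 - r) + m*(7*r^2 + 32*r - 4) + r^3 + 3*r^2 - 4*r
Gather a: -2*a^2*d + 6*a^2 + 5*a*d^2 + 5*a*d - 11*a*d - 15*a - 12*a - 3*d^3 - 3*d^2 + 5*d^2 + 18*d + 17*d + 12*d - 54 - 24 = a^2*(6 - 2*d) + a*(5*d^2 - 6*d - 27) - 3*d^3 + 2*d^2 + 47*d - 78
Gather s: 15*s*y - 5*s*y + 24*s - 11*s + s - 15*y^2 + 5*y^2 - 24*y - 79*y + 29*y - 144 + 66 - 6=s*(10*y + 14) - 10*y^2 - 74*y - 84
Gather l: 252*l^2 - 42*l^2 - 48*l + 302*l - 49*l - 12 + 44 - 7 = 210*l^2 + 205*l + 25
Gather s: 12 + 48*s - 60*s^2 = -60*s^2 + 48*s + 12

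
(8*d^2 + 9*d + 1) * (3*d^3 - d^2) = 24*d^5 + 19*d^4 - 6*d^3 - d^2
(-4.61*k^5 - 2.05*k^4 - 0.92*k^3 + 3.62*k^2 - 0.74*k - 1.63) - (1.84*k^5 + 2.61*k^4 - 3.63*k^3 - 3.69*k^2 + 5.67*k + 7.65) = -6.45*k^5 - 4.66*k^4 + 2.71*k^3 + 7.31*k^2 - 6.41*k - 9.28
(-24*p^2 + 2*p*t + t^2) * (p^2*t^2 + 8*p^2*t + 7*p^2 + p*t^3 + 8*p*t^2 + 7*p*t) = -24*p^4*t^2 - 192*p^4*t - 168*p^4 - 22*p^3*t^3 - 176*p^3*t^2 - 154*p^3*t + 3*p^2*t^4 + 24*p^2*t^3 + 21*p^2*t^2 + p*t^5 + 8*p*t^4 + 7*p*t^3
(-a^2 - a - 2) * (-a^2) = a^4 + a^3 + 2*a^2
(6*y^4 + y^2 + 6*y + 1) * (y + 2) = 6*y^5 + 12*y^4 + y^3 + 8*y^2 + 13*y + 2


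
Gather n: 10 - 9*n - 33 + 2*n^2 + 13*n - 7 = 2*n^2 + 4*n - 30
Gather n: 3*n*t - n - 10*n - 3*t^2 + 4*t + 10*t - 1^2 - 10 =n*(3*t - 11) - 3*t^2 + 14*t - 11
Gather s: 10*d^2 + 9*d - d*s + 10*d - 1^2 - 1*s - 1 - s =10*d^2 + 19*d + s*(-d - 2) - 2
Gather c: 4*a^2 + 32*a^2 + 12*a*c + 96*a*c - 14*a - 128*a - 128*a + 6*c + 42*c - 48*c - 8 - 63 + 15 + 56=36*a^2 + 108*a*c - 270*a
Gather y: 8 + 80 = 88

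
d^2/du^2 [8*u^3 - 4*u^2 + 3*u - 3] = 48*u - 8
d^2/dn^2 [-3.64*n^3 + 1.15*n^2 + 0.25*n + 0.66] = 2.3 - 21.84*n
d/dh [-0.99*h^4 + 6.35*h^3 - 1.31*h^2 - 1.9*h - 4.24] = -3.96*h^3 + 19.05*h^2 - 2.62*h - 1.9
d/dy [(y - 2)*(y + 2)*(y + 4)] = 3*y^2 + 8*y - 4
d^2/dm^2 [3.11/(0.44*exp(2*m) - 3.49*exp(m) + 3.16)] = ((10.8539 - 5.4736*exp(m))*(0.44*exp(2*m) - 3.49*exp(m) + 3.16) + 3.11*(0.88*exp(m) - 3.49)*(1.76*exp(m) - 6.98)*exp(m))*exp(m)/(0.44*exp(2*m) - 3.49*exp(m) + 3.16)^3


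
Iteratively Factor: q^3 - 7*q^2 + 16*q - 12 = (q - 2)*(q^2 - 5*q + 6) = (q - 3)*(q - 2)*(q - 2)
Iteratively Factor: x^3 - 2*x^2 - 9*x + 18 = (x - 2)*(x^2 - 9) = (x - 3)*(x - 2)*(x + 3)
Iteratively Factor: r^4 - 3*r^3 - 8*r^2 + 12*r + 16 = (r + 2)*(r^3 - 5*r^2 + 2*r + 8) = (r + 1)*(r + 2)*(r^2 - 6*r + 8) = (r - 2)*(r + 1)*(r + 2)*(r - 4)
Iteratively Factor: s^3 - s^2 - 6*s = (s + 2)*(s^2 - 3*s) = s*(s + 2)*(s - 3)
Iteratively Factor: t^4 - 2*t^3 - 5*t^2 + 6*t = (t + 2)*(t^3 - 4*t^2 + 3*t) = t*(t + 2)*(t^2 - 4*t + 3) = t*(t - 3)*(t + 2)*(t - 1)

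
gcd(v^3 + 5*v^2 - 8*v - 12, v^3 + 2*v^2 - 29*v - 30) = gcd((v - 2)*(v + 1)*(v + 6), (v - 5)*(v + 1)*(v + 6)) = v^2 + 7*v + 6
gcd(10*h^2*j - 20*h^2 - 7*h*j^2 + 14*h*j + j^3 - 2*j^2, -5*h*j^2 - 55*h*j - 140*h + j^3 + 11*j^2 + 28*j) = 5*h - j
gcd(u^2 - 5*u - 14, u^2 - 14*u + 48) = 1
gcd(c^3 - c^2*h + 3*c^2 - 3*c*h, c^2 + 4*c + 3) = c + 3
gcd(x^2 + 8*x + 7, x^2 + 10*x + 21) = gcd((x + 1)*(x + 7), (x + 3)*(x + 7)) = x + 7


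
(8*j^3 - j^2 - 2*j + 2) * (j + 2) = 8*j^4 + 15*j^3 - 4*j^2 - 2*j + 4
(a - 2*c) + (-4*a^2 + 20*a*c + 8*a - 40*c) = -4*a^2 + 20*a*c + 9*a - 42*c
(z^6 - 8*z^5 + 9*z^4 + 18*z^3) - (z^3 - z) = z^6 - 8*z^5 + 9*z^4 + 17*z^3 + z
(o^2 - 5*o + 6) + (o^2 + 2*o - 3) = 2*o^2 - 3*o + 3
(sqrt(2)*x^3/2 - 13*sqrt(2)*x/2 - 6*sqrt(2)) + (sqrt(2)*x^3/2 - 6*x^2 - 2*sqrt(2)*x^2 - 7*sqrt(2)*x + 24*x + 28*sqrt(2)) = sqrt(2)*x^3 - 6*x^2 - 2*sqrt(2)*x^2 - 27*sqrt(2)*x/2 + 24*x + 22*sqrt(2)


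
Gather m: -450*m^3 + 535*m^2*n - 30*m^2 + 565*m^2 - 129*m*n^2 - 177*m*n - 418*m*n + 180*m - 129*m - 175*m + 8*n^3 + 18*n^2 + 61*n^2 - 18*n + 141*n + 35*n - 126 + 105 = -450*m^3 + m^2*(535*n + 535) + m*(-129*n^2 - 595*n - 124) + 8*n^3 + 79*n^2 + 158*n - 21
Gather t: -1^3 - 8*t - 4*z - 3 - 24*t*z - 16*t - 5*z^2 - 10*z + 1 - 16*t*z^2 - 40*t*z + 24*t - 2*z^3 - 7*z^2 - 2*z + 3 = t*(-16*z^2 - 64*z) - 2*z^3 - 12*z^2 - 16*z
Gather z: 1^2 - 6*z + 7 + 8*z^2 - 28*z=8*z^2 - 34*z + 8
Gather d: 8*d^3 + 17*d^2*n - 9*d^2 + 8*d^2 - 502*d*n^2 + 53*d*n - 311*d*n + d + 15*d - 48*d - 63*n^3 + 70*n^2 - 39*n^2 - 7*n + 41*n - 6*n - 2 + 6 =8*d^3 + d^2*(17*n - 1) + d*(-502*n^2 - 258*n - 32) - 63*n^3 + 31*n^2 + 28*n + 4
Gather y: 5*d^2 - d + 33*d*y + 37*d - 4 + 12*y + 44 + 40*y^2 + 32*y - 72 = 5*d^2 + 36*d + 40*y^2 + y*(33*d + 44) - 32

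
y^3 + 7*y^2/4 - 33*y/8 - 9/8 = (y - 3/2)*(y + 1/4)*(y + 3)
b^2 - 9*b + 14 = (b - 7)*(b - 2)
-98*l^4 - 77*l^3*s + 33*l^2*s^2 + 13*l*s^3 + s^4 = (-2*l + s)*(l + s)*(7*l + s)^2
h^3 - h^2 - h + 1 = (h - 1)^2*(h + 1)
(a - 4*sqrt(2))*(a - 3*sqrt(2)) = a^2 - 7*sqrt(2)*a + 24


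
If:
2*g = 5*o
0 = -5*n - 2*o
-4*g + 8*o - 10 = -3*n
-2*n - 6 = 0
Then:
No Solution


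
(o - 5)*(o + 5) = o^2 - 25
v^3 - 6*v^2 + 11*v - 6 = (v - 3)*(v - 2)*(v - 1)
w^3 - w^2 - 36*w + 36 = (w - 6)*(w - 1)*(w + 6)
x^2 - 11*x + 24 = (x - 8)*(x - 3)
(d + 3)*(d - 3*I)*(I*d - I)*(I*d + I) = -d^4 - 3*d^3 + 3*I*d^3 + d^2 + 9*I*d^2 + 3*d - 3*I*d - 9*I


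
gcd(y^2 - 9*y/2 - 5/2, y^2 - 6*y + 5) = y - 5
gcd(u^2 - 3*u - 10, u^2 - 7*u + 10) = u - 5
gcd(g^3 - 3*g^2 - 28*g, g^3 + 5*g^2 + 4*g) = g^2 + 4*g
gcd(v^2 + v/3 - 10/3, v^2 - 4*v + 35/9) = v - 5/3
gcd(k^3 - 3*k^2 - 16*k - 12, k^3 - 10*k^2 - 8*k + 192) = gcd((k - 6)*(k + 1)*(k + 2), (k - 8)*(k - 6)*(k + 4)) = k - 6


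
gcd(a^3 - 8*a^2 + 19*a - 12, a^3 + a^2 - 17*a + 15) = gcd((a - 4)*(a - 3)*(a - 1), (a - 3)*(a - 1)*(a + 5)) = a^2 - 4*a + 3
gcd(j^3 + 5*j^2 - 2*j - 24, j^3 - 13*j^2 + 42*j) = 1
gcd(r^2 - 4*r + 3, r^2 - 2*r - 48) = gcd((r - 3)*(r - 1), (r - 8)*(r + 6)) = 1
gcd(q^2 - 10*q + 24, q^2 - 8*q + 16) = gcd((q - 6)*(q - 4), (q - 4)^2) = q - 4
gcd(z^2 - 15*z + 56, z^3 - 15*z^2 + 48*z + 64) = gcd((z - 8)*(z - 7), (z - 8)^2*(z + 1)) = z - 8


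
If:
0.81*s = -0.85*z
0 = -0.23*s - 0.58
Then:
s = -2.52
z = 2.40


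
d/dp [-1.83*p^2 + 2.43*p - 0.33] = 2.43 - 3.66*p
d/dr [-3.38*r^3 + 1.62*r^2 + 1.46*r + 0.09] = -10.14*r^2 + 3.24*r + 1.46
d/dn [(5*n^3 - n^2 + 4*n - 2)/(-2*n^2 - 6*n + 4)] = (-5*n^4 - 30*n^3 + 37*n^2 - 8*n + 2)/(2*(n^4 + 6*n^3 + 5*n^2 - 12*n + 4))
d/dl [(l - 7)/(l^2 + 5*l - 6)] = (l^2 + 5*l - (l - 7)*(2*l + 5) - 6)/(l^2 + 5*l - 6)^2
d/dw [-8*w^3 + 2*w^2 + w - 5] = -24*w^2 + 4*w + 1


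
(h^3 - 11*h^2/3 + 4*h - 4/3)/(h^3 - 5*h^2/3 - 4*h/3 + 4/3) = (h - 1)/(h + 1)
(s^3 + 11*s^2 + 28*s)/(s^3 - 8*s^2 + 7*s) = (s^2 + 11*s + 28)/(s^2 - 8*s + 7)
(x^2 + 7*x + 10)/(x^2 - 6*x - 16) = (x + 5)/(x - 8)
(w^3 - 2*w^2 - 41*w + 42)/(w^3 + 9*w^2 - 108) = (w^2 - 8*w + 7)/(w^2 + 3*w - 18)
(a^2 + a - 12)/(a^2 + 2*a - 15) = (a + 4)/(a + 5)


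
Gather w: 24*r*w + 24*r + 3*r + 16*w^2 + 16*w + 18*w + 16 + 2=27*r + 16*w^2 + w*(24*r + 34) + 18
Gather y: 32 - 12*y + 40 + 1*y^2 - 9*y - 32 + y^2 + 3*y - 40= 2*y^2 - 18*y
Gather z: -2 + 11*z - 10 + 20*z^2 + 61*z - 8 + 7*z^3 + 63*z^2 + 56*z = 7*z^3 + 83*z^2 + 128*z - 20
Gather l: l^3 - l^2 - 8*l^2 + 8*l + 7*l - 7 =l^3 - 9*l^2 + 15*l - 7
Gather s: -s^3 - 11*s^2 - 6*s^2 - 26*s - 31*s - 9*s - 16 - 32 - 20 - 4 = -s^3 - 17*s^2 - 66*s - 72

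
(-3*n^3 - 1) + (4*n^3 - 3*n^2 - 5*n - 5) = n^3 - 3*n^2 - 5*n - 6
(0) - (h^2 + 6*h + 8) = -h^2 - 6*h - 8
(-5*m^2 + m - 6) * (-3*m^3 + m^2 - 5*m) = 15*m^5 - 8*m^4 + 44*m^3 - 11*m^2 + 30*m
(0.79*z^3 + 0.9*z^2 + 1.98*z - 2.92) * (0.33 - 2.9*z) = -2.291*z^4 - 2.3493*z^3 - 5.445*z^2 + 9.1214*z - 0.9636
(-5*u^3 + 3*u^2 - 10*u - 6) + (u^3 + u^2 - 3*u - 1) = -4*u^3 + 4*u^2 - 13*u - 7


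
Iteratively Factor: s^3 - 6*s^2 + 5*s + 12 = (s - 4)*(s^2 - 2*s - 3) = (s - 4)*(s - 3)*(s + 1)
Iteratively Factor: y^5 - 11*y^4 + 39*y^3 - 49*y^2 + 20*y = (y - 5)*(y^4 - 6*y^3 + 9*y^2 - 4*y) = (y - 5)*(y - 4)*(y^3 - 2*y^2 + y) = (y - 5)*(y - 4)*(y - 1)*(y^2 - y) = y*(y - 5)*(y - 4)*(y - 1)*(y - 1)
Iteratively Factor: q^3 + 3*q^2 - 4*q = (q + 4)*(q^2 - q) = q*(q + 4)*(q - 1)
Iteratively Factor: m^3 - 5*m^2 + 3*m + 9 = (m - 3)*(m^2 - 2*m - 3) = (m - 3)*(m + 1)*(m - 3)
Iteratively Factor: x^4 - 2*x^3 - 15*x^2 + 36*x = (x + 4)*(x^3 - 6*x^2 + 9*x) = (x - 3)*(x + 4)*(x^2 - 3*x) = x*(x - 3)*(x + 4)*(x - 3)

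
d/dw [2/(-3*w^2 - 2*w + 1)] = 4*(3*w + 1)/(3*w^2 + 2*w - 1)^2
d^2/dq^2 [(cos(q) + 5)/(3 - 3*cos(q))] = 2*(cos(q) + 2)/(cos(q) - 1)^2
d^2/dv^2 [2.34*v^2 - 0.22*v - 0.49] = 4.68000000000000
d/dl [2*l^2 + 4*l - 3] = 4*l + 4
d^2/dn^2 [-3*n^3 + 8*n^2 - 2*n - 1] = 16 - 18*n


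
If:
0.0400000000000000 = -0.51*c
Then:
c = -0.08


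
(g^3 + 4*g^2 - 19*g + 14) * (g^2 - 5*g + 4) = g^5 - g^4 - 35*g^3 + 125*g^2 - 146*g + 56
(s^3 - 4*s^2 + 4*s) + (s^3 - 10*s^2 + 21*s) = 2*s^3 - 14*s^2 + 25*s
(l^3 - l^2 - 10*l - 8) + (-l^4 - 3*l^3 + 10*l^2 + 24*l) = -l^4 - 2*l^3 + 9*l^2 + 14*l - 8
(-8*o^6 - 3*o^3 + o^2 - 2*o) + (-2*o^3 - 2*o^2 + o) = -8*o^6 - 5*o^3 - o^2 - o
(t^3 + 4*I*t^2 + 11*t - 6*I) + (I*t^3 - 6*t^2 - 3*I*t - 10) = t^3 + I*t^3 - 6*t^2 + 4*I*t^2 + 11*t - 3*I*t - 10 - 6*I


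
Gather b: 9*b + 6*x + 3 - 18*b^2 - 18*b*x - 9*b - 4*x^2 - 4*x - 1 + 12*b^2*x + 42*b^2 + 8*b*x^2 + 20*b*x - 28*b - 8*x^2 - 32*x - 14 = b^2*(12*x + 24) + b*(8*x^2 + 2*x - 28) - 12*x^2 - 30*x - 12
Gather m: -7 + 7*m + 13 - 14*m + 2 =8 - 7*m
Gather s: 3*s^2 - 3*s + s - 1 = 3*s^2 - 2*s - 1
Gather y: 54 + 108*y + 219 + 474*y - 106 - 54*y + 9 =528*y + 176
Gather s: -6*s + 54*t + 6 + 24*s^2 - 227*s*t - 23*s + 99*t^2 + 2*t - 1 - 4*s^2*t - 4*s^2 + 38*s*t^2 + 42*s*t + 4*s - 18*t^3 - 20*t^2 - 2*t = s^2*(20 - 4*t) + s*(38*t^2 - 185*t - 25) - 18*t^3 + 79*t^2 + 54*t + 5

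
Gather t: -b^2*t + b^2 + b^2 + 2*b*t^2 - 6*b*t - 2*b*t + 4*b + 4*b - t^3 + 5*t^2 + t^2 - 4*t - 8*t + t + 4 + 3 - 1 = 2*b^2 + 8*b - t^3 + t^2*(2*b + 6) + t*(-b^2 - 8*b - 11) + 6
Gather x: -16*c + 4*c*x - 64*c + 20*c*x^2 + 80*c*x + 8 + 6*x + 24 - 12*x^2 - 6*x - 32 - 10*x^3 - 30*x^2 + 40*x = -80*c - 10*x^3 + x^2*(20*c - 42) + x*(84*c + 40)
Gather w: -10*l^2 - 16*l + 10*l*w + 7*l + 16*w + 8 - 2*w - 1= -10*l^2 - 9*l + w*(10*l + 14) + 7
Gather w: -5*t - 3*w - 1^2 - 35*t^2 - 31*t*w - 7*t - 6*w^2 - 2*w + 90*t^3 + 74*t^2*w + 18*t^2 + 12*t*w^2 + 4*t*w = 90*t^3 - 17*t^2 - 12*t + w^2*(12*t - 6) + w*(74*t^2 - 27*t - 5) - 1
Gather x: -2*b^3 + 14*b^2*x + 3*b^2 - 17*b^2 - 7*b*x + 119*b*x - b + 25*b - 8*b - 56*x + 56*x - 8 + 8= -2*b^3 - 14*b^2 + 16*b + x*(14*b^2 + 112*b)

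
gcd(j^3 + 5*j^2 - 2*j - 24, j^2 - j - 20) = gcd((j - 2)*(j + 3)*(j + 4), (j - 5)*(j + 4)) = j + 4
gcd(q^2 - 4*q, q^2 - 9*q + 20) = q - 4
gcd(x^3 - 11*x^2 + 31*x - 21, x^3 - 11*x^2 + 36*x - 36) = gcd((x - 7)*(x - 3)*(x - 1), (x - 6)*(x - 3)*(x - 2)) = x - 3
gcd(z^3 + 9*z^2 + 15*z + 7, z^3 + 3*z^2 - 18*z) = 1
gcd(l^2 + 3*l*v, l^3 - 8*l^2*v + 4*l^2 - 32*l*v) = l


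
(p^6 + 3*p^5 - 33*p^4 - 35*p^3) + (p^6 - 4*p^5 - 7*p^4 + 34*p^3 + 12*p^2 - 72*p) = 2*p^6 - p^5 - 40*p^4 - p^3 + 12*p^2 - 72*p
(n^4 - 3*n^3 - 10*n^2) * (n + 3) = n^5 - 19*n^3 - 30*n^2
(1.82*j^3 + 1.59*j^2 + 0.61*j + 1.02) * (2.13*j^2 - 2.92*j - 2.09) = 3.8766*j^5 - 1.9277*j^4 - 7.1473*j^3 - 2.9317*j^2 - 4.2533*j - 2.1318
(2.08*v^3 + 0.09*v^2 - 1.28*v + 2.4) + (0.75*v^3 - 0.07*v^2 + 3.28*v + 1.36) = 2.83*v^3 + 0.02*v^2 + 2.0*v + 3.76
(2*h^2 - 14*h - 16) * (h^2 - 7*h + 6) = 2*h^4 - 28*h^3 + 94*h^2 + 28*h - 96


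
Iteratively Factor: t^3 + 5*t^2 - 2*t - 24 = (t + 3)*(t^2 + 2*t - 8) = (t - 2)*(t + 3)*(t + 4)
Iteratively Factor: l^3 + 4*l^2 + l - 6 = (l - 1)*(l^2 + 5*l + 6) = (l - 1)*(l + 2)*(l + 3)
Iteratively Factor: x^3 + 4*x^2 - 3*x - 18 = (x - 2)*(x^2 + 6*x + 9) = (x - 2)*(x + 3)*(x + 3)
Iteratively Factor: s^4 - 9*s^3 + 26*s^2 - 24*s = (s - 4)*(s^3 - 5*s^2 + 6*s) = (s - 4)*(s - 2)*(s^2 - 3*s) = s*(s - 4)*(s - 2)*(s - 3)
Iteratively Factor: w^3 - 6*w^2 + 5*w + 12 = (w - 4)*(w^2 - 2*w - 3) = (w - 4)*(w - 3)*(w + 1)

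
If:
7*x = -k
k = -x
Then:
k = 0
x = 0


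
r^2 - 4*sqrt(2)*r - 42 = (r - 7*sqrt(2))*(r + 3*sqrt(2))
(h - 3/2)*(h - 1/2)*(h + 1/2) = h^3 - 3*h^2/2 - h/4 + 3/8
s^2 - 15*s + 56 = (s - 8)*(s - 7)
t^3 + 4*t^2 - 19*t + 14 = (t - 2)*(t - 1)*(t + 7)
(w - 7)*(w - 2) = w^2 - 9*w + 14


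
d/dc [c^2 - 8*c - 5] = 2*c - 8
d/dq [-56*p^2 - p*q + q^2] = -p + 2*q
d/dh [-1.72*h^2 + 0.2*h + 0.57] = 0.2 - 3.44*h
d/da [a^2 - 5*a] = 2*a - 5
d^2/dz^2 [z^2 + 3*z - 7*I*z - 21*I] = 2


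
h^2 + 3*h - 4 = (h - 1)*(h + 4)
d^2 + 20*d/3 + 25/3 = (d + 5/3)*(d + 5)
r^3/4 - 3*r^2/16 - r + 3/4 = (r/4 + 1/2)*(r - 2)*(r - 3/4)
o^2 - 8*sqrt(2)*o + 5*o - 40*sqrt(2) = (o + 5)*(o - 8*sqrt(2))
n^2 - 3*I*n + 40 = (n - 8*I)*(n + 5*I)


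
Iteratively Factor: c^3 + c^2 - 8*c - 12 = (c + 2)*(c^2 - c - 6) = (c - 3)*(c + 2)*(c + 2)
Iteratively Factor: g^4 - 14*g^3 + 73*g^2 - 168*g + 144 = (g - 3)*(g^3 - 11*g^2 + 40*g - 48) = (g - 4)*(g - 3)*(g^2 - 7*g + 12) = (g - 4)^2*(g - 3)*(g - 3)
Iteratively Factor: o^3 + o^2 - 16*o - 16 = (o + 4)*(o^2 - 3*o - 4) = (o + 1)*(o + 4)*(o - 4)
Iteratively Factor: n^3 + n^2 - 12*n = (n - 3)*(n^2 + 4*n) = (n - 3)*(n + 4)*(n)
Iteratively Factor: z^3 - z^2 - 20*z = (z - 5)*(z^2 + 4*z) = (z - 5)*(z + 4)*(z)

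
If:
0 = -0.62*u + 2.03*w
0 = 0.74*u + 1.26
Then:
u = -1.70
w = -0.52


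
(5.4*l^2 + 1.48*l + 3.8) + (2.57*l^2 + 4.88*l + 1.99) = 7.97*l^2 + 6.36*l + 5.79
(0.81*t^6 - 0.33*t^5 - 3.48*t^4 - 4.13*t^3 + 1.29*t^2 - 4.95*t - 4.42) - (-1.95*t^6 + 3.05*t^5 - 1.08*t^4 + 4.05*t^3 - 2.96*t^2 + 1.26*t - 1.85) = 2.76*t^6 - 3.38*t^5 - 2.4*t^4 - 8.18*t^3 + 4.25*t^2 - 6.21*t - 2.57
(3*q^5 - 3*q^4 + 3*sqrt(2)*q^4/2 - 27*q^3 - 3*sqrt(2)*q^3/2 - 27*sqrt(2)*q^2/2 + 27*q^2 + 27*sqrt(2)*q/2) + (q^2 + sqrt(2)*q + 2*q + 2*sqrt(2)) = 3*q^5 - 3*q^4 + 3*sqrt(2)*q^4/2 - 27*q^3 - 3*sqrt(2)*q^3/2 - 27*sqrt(2)*q^2/2 + 28*q^2 + 2*q + 29*sqrt(2)*q/2 + 2*sqrt(2)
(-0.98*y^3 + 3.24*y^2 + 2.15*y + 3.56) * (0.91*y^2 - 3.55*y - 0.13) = -0.8918*y^5 + 6.4274*y^4 - 9.4181*y^3 - 4.8141*y^2 - 12.9175*y - 0.4628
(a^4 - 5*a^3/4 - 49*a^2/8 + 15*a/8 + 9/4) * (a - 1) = a^5 - 9*a^4/4 - 39*a^3/8 + 8*a^2 + 3*a/8 - 9/4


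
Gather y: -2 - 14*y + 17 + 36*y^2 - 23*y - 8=36*y^2 - 37*y + 7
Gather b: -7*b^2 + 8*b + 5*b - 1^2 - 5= -7*b^2 + 13*b - 6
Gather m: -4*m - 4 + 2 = -4*m - 2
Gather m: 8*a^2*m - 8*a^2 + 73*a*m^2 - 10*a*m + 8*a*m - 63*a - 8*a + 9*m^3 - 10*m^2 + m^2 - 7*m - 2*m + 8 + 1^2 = -8*a^2 - 71*a + 9*m^3 + m^2*(73*a - 9) + m*(8*a^2 - 2*a - 9) + 9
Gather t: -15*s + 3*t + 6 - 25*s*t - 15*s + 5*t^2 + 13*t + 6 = -30*s + 5*t^2 + t*(16 - 25*s) + 12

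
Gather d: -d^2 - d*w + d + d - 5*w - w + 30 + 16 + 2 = -d^2 + d*(2 - w) - 6*w + 48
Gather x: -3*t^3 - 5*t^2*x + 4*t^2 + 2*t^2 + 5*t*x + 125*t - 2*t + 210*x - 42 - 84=-3*t^3 + 6*t^2 + 123*t + x*(-5*t^2 + 5*t + 210) - 126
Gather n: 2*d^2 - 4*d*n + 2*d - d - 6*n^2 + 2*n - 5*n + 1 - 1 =2*d^2 + d - 6*n^2 + n*(-4*d - 3)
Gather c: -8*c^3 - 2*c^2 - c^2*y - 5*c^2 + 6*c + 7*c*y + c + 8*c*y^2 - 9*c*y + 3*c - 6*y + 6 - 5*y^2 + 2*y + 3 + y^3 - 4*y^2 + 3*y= -8*c^3 + c^2*(-y - 7) + c*(8*y^2 - 2*y + 10) + y^3 - 9*y^2 - y + 9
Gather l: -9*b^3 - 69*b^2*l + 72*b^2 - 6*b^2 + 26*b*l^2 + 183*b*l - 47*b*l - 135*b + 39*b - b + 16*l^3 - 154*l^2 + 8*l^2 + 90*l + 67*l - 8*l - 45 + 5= -9*b^3 + 66*b^2 - 97*b + 16*l^3 + l^2*(26*b - 146) + l*(-69*b^2 + 136*b + 149) - 40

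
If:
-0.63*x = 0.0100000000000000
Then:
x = -0.02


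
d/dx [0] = 0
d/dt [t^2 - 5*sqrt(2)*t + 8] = 2*t - 5*sqrt(2)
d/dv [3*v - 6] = 3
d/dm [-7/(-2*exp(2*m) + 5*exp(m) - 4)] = (35 - 28*exp(m))*exp(m)/(2*exp(2*m) - 5*exp(m) + 4)^2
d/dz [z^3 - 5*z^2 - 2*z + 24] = 3*z^2 - 10*z - 2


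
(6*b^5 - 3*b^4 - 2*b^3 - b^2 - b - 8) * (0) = 0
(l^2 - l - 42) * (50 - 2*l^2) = -2*l^4 + 2*l^3 + 134*l^2 - 50*l - 2100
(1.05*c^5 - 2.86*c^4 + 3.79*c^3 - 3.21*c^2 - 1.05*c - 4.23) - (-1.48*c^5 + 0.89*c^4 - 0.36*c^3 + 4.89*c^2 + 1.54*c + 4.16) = 2.53*c^5 - 3.75*c^4 + 4.15*c^3 - 8.1*c^2 - 2.59*c - 8.39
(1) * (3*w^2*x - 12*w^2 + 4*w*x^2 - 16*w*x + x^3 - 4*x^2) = 3*w^2*x - 12*w^2 + 4*w*x^2 - 16*w*x + x^3 - 4*x^2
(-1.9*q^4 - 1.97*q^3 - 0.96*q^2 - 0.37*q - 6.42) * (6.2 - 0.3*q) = 0.57*q^5 - 11.189*q^4 - 11.926*q^3 - 5.841*q^2 - 0.368*q - 39.804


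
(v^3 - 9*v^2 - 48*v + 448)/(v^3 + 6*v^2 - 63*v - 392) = (v - 8)/(v + 7)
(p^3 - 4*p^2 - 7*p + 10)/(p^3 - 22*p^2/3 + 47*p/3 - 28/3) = 3*(p^2 - 3*p - 10)/(3*p^2 - 19*p + 28)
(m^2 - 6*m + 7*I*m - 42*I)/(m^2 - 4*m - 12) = (m + 7*I)/(m + 2)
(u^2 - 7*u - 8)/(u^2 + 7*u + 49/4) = 4*(u^2 - 7*u - 8)/(4*u^2 + 28*u + 49)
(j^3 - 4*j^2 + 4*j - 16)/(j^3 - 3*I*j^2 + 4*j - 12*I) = (j - 4)/(j - 3*I)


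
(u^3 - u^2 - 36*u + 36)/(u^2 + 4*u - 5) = (u^2 - 36)/(u + 5)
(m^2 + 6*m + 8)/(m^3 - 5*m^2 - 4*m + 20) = (m + 4)/(m^2 - 7*m + 10)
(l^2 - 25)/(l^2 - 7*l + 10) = (l + 5)/(l - 2)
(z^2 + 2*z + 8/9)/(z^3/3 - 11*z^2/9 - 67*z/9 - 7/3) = (9*z^2 + 18*z + 8)/(3*z^3 - 11*z^2 - 67*z - 21)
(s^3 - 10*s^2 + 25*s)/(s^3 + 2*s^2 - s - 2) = s*(s^2 - 10*s + 25)/(s^3 + 2*s^2 - s - 2)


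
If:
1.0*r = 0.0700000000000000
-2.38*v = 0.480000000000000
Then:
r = 0.07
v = -0.20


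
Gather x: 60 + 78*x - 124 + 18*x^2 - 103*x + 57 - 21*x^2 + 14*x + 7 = -3*x^2 - 11*x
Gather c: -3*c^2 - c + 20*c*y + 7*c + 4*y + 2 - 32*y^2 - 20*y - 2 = -3*c^2 + c*(20*y + 6) - 32*y^2 - 16*y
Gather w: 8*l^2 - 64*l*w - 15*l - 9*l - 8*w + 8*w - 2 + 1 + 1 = 8*l^2 - 64*l*w - 24*l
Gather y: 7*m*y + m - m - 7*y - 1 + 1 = y*(7*m - 7)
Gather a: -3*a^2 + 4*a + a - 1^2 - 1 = -3*a^2 + 5*a - 2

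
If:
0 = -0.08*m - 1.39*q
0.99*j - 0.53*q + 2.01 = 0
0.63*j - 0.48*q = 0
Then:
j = -6.83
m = 155.71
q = -8.96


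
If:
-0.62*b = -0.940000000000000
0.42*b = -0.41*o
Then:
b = 1.52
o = -1.55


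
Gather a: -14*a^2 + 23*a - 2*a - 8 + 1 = -14*a^2 + 21*a - 7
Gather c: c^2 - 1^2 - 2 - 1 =c^2 - 4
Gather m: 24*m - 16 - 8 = 24*m - 24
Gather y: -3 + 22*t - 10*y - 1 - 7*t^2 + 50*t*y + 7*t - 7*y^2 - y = -7*t^2 + 29*t - 7*y^2 + y*(50*t - 11) - 4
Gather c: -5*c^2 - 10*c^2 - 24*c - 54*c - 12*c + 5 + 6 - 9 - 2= -15*c^2 - 90*c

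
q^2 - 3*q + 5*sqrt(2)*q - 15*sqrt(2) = (q - 3)*(q + 5*sqrt(2))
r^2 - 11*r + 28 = (r - 7)*(r - 4)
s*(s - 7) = s^2 - 7*s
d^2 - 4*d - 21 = (d - 7)*(d + 3)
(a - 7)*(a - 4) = a^2 - 11*a + 28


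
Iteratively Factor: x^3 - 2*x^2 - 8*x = (x - 4)*(x^2 + 2*x) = x*(x - 4)*(x + 2)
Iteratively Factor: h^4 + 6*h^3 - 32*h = (h + 4)*(h^3 + 2*h^2 - 8*h) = (h + 4)^2*(h^2 - 2*h) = h*(h + 4)^2*(h - 2)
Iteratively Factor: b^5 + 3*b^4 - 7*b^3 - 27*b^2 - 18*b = (b)*(b^4 + 3*b^3 - 7*b^2 - 27*b - 18) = b*(b + 3)*(b^3 - 7*b - 6) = b*(b + 1)*(b + 3)*(b^2 - b - 6) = b*(b - 3)*(b + 1)*(b + 3)*(b + 2)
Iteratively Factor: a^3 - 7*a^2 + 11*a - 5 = (a - 5)*(a^2 - 2*a + 1) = (a - 5)*(a - 1)*(a - 1)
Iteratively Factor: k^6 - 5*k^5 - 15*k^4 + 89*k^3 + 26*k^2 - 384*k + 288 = (k + 3)*(k^5 - 8*k^4 + 9*k^3 + 62*k^2 - 160*k + 96) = (k + 3)^2*(k^4 - 11*k^3 + 42*k^2 - 64*k + 32) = (k - 1)*(k + 3)^2*(k^3 - 10*k^2 + 32*k - 32) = (k - 2)*(k - 1)*(k + 3)^2*(k^2 - 8*k + 16) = (k - 4)*(k - 2)*(k - 1)*(k + 3)^2*(k - 4)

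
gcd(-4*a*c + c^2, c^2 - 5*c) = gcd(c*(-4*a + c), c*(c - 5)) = c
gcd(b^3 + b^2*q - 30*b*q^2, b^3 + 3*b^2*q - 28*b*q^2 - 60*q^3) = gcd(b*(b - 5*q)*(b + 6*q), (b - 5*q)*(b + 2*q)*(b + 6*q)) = -b^2 - b*q + 30*q^2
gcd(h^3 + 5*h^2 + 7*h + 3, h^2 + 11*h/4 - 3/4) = h + 3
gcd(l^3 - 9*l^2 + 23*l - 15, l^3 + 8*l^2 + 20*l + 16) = 1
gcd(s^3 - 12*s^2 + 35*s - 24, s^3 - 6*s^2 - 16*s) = s - 8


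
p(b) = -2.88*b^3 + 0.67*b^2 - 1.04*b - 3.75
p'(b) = -8.64*b^2 + 1.34*b - 1.04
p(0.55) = -4.60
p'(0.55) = -2.92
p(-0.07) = -3.67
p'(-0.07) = -1.18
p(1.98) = -25.54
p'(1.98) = -32.26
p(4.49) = -255.61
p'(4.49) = -169.21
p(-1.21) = 3.59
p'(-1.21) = -15.31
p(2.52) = -48.20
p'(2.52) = -52.53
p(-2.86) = 72.08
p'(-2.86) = -75.54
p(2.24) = -35.09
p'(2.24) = -41.39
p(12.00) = -4896.39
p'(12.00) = -1229.12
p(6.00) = -607.95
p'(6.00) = -304.04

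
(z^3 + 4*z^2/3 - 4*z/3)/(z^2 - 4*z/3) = (3*z^2 + 4*z - 4)/(3*z - 4)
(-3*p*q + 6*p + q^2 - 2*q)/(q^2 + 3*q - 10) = (-3*p + q)/(q + 5)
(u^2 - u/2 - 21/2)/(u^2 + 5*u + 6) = (u - 7/2)/(u + 2)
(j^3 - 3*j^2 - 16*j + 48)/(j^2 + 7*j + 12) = (j^2 - 7*j + 12)/(j + 3)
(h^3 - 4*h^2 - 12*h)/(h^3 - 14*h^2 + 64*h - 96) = h*(h + 2)/(h^2 - 8*h + 16)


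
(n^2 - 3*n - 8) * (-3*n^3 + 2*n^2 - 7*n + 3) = -3*n^5 + 11*n^4 + 11*n^3 + 8*n^2 + 47*n - 24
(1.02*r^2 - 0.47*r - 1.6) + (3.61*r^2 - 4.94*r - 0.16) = 4.63*r^2 - 5.41*r - 1.76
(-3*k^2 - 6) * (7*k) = -21*k^3 - 42*k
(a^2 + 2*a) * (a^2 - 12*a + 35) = a^4 - 10*a^3 + 11*a^2 + 70*a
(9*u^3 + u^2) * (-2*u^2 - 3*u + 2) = -18*u^5 - 29*u^4 + 15*u^3 + 2*u^2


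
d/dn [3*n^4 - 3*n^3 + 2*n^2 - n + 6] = 12*n^3 - 9*n^2 + 4*n - 1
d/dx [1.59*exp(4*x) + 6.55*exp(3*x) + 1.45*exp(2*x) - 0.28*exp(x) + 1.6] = (6.36*exp(3*x) + 19.65*exp(2*x) + 2.9*exp(x) - 0.28)*exp(x)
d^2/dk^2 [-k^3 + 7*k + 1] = -6*k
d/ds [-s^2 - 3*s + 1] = -2*s - 3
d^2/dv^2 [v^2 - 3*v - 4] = 2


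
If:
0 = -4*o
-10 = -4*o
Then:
No Solution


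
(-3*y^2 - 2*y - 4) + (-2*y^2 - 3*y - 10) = -5*y^2 - 5*y - 14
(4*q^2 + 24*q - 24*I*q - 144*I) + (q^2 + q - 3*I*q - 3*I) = 5*q^2 + 25*q - 27*I*q - 147*I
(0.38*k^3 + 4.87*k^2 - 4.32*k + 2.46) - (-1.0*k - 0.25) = 0.38*k^3 + 4.87*k^2 - 3.32*k + 2.71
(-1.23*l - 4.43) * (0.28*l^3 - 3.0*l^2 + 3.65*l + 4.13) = -0.3444*l^4 + 2.4496*l^3 + 8.8005*l^2 - 21.2494*l - 18.2959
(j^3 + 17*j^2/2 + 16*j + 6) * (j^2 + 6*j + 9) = j^5 + 29*j^4/2 + 76*j^3 + 357*j^2/2 + 180*j + 54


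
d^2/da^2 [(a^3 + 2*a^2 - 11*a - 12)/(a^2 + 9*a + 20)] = 64/(a^3 + 15*a^2 + 75*a + 125)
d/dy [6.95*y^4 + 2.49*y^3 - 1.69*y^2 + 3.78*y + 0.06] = 27.8*y^3 + 7.47*y^2 - 3.38*y + 3.78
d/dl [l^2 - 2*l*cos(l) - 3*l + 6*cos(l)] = 2*l*sin(l) + 2*l - 6*sin(l) - 2*cos(l) - 3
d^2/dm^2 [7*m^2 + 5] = 14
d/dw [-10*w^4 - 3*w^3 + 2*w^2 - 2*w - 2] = -40*w^3 - 9*w^2 + 4*w - 2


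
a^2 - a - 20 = (a - 5)*(a + 4)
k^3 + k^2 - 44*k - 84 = (k - 7)*(k + 2)*(k + 6)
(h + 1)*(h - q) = h^2 - h*q + h - q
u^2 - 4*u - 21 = (u - 7)*(u + 3)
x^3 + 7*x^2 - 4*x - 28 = (x - 2)*(x + 2)*(x + 7)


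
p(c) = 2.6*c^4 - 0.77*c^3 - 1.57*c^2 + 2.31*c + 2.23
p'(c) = 10.4*c^3 - 2.31*c^2 - 3.14*c + 2.31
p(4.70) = 1167.18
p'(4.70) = 1016.28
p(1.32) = 8.67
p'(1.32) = 18.06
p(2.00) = 36.01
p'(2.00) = 69.99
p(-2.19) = 57.54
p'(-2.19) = -111.13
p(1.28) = 7.98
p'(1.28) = 16.32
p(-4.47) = 1067.32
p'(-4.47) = -958.68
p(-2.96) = 201.20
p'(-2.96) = -278.35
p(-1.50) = 10.99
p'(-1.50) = -33.28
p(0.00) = 2.23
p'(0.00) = 2.31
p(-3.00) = 212.56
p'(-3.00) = -289.86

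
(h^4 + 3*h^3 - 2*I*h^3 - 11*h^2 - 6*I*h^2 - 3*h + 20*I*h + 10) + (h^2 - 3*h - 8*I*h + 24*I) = h^4 + 3*h^3 - 2*I*h^3 - 10*h^2 - 6*I*h^2 - 6*h + 12*I*h + 10 + 24*I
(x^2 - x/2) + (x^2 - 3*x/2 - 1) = 2*x^2 - 2*x - 1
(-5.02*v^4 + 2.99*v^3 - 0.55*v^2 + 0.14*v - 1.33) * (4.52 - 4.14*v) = 20.7828*v^5 - 35.069*v^4 + 15.7918*v^3 - 3.0656*v^2 + 6.139*v - 6.0116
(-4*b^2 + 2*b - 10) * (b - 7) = -4*b^3 + 30*b^2 - 24*b + 70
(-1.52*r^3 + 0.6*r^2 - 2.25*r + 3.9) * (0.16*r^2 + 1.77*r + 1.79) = -0.2432*r^5 - 2.5944*r^4 - 2.0188*r^3 - 2.2845*r^2 + 2.8755*r + 6.981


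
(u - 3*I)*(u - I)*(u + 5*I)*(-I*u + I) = -I*u^4 + u^3 + I*u^3 - u^2 - 17*I*u^2 - 15*u + 17*I*u + 15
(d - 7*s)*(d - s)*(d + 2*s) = d^3 - 6*d^2*s - 9*d*s^2 + 14*s^3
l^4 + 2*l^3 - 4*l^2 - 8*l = l*(l - 2)*(l + 2)^2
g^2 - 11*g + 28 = (g - 7)*(g - 4)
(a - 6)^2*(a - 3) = a^3 - 15*a^2 + 72*a - 108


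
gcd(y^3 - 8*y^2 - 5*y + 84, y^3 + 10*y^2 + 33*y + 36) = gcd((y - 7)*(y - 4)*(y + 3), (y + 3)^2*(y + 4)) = y + 3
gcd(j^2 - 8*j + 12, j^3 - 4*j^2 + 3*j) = 1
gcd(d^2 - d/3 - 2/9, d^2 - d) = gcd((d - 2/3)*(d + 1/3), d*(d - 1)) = 1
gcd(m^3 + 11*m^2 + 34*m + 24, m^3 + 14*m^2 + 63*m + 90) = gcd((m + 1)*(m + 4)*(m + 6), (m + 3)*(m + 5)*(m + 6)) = m + 6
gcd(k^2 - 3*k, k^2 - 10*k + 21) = k - 3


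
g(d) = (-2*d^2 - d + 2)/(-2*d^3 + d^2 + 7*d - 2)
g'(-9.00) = -0.01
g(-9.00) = -0.10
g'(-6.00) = -0.02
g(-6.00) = -0.15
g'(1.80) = -15.49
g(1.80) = -2.89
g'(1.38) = -1.80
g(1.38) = -0.74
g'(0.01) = -3.21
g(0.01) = -1.03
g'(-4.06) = -0.06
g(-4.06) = -0.22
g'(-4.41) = -0.05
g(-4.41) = -0.21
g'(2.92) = -0.77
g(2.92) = 0.79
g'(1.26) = -1.37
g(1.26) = -0.55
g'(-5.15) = -0.03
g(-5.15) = -0.18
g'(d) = (-4*d - 1)/(-2*d^3 + d^2 + 7*d - 2) + (-2*d^2 - d + 2)*(6*d^2 - 2*d - 7)/(-2*d^3 + d^2 + 7*d - 2)^2 = (-4*d^4 - 4*d^3 - d^2 + 4*d - 12)/(4*d^6 - 4*d^5 - 27*d^4 + 22*d^3 + 45*d^2 - 28*d + 4)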